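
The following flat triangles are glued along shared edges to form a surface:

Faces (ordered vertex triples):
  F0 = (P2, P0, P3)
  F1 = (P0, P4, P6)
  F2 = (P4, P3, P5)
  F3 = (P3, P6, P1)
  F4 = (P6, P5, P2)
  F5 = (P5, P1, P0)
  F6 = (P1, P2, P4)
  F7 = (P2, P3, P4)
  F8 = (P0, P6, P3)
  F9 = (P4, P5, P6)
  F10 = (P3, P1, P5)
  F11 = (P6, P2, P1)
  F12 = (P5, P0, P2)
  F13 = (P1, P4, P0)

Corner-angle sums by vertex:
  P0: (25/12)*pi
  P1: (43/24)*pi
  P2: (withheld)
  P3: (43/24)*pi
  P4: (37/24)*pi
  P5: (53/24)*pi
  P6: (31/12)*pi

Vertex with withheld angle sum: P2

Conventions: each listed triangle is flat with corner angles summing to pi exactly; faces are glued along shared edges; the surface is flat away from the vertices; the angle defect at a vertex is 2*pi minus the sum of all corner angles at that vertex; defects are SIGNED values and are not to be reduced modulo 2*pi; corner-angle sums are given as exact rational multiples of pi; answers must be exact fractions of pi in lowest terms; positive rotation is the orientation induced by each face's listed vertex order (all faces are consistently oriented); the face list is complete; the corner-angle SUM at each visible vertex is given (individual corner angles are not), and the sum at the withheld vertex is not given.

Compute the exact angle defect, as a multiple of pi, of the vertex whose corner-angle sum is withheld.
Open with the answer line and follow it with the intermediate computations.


Answer: defect(P2) = 0

V = 7, E = 21, F = 14; chi = V - E + F = 0
Gauss-Bonnet: total defect = 2*pi*chi = 0; visible defects sum to 0


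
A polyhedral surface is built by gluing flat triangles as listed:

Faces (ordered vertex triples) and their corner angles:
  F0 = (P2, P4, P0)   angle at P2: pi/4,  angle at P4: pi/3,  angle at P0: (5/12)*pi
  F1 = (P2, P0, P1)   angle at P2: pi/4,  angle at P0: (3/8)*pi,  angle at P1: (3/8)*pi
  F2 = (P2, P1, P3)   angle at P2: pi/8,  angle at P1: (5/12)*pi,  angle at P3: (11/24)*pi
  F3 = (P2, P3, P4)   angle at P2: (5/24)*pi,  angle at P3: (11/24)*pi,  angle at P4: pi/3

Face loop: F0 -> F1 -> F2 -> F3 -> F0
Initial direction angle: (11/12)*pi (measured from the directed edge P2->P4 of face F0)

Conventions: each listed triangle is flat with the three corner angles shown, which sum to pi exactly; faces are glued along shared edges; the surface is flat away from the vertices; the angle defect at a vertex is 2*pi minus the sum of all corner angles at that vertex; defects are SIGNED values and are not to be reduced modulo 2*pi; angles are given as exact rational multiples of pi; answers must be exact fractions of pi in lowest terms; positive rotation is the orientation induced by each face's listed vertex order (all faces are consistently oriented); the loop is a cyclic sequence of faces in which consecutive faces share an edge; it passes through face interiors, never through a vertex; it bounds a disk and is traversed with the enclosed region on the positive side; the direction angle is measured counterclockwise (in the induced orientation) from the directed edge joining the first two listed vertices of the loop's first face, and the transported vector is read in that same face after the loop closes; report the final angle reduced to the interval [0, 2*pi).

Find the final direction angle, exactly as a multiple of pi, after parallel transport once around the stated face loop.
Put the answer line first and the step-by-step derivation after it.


Answer: final direction angle = pi/12

enclosed vertex P2: corner angles sum to (5/6)*pi, defect = 2*pi - (5/6)*pi = (7/6)*pi
transport around the loop rotates by the sum of enclosed defects; add to the initial angle mod 2*pi
final angle = (11/12)*pi + (7/6)*pi = pi/12 (mod 2*pi)


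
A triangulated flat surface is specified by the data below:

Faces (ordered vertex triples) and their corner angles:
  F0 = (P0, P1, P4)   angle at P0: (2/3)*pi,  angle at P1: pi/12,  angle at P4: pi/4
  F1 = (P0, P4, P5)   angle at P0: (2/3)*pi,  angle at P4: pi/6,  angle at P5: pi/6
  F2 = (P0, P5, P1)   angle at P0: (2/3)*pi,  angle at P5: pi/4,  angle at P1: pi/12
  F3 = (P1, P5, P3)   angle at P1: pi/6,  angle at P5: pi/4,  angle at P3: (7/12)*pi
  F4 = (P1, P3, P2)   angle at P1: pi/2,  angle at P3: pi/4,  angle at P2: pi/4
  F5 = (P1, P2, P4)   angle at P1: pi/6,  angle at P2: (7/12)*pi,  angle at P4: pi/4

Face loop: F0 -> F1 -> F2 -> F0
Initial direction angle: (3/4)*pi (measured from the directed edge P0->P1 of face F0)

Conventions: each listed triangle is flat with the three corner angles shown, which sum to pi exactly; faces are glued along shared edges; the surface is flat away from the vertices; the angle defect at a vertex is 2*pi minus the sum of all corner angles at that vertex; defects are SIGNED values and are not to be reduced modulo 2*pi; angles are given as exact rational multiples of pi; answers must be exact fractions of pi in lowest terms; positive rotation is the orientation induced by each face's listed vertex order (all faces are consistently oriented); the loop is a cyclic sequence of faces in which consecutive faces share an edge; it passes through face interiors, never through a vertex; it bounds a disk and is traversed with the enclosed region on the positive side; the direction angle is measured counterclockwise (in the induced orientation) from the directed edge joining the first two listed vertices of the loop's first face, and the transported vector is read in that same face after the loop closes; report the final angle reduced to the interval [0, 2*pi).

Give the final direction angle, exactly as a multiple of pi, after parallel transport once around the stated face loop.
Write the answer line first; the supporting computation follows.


Answer: final direction angle = (3/4)*pi

enclosed vertex P0: corner angles sum to 2*pi, defect = 2*pi - 2*pi = 0
by Gauss-Bonnet the loop rotates the vector by the enclosed defect sum (positive orientation, mod 2*pi)
final angle = (3/4)*pi + 0 = (3/4)*pi (mod 2*pi)


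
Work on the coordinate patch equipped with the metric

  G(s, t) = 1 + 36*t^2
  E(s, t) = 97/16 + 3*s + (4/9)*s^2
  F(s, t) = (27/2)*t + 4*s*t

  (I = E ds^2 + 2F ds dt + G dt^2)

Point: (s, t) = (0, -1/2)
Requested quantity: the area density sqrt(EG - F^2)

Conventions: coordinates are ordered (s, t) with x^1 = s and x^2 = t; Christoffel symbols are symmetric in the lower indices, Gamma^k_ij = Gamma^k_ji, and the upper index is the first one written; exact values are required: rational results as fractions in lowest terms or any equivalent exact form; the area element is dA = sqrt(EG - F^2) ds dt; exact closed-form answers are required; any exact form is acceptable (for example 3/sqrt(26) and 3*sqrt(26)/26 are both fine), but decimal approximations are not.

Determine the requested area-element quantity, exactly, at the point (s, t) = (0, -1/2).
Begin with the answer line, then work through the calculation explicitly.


Answer: sqrt(EG - F^2) = sqrt(241)/4

E = 97/16, F = -27/4, G = 10; EG - F^2 = 241/16


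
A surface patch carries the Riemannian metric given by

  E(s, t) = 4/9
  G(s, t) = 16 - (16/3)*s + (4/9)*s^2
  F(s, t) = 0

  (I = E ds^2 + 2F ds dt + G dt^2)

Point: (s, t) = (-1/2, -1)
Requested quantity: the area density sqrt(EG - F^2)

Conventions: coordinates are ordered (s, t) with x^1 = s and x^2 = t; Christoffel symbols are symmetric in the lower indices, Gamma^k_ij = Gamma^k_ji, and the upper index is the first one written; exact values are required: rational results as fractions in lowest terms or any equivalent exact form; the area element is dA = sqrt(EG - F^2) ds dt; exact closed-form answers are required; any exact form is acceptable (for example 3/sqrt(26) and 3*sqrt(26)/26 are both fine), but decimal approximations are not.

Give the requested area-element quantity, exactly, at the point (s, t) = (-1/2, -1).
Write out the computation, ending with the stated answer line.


E = 4/9, F = 0, G = 169/9; EG - F^2 = 676/81

Answer: sqrt(EG - F^2) = 26/9


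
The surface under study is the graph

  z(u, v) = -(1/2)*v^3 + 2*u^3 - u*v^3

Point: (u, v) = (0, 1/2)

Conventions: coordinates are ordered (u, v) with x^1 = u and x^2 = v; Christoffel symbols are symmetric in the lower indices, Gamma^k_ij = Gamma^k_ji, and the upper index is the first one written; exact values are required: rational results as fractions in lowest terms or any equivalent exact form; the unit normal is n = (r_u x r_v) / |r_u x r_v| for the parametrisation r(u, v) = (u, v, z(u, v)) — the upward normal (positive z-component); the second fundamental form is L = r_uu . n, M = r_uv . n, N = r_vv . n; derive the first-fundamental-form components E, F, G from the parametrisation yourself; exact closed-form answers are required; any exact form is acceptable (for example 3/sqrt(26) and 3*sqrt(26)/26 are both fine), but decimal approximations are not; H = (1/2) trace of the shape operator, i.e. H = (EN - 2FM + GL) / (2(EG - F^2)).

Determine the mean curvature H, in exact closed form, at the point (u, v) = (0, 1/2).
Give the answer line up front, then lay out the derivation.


Answer: H = -93*sqrt(74)/1369

z_u = -1/8, z_v = -3/8, z_uu = 0, z_uv = -3/4, z_vv = -3/2
E = 65/64, F = 3/64, G = 73/64; answer radicand W^2 = 37/32
unnormalised second-form numerators: l = 0, m = -3/4, n = -3/2; L = l/sqrt(37/32), and similarly M = m/sqrt(W^2), N = n/sqrt(W^2)
H = (E*n - 2*F*m + G*l) / (2*(EG - F^2)*sqrt(W^2)); E*n - 2*F*m + G*l = -93/64, EG - F^2 = 37/32, so H = (-93/148)/sqrt(37/32)


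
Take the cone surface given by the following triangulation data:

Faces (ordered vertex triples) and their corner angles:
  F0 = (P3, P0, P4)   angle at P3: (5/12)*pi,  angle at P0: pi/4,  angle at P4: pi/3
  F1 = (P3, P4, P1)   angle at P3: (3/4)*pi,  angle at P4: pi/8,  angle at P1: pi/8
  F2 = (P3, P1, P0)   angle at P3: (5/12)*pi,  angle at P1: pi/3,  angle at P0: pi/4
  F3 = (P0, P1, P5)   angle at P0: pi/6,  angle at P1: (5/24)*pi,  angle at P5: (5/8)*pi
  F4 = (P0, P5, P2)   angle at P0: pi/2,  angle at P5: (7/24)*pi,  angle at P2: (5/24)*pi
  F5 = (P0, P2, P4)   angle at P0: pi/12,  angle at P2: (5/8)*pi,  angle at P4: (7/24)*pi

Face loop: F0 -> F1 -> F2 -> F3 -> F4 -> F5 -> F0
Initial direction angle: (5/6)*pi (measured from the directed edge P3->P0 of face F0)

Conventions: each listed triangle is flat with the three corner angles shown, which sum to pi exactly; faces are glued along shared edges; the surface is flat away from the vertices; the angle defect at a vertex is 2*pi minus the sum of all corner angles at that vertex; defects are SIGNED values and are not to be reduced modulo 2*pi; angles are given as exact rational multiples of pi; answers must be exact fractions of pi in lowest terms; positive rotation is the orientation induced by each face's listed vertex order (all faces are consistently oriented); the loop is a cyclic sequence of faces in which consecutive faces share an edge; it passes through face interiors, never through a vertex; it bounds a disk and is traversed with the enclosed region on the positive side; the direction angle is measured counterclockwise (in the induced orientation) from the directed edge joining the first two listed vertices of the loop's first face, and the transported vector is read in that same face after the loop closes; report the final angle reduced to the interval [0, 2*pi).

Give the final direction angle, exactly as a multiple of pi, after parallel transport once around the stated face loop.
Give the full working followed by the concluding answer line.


enclosed vertex P0: corner angles sum to (5/4)*pi, defect = 2*pi - (5/4)*pi = (3/4)*pi
enclosed vertex P3: corner angles sum to (19/12)*pi, defect = 2*pi - (19/12)*pi = (5/12)*pi
summing the enclosed defects onto the initial angle, mod 2*pi in the induced orientation:
final angle = (5/6)*pi + (7/6)*pi = 0 (mod 2*pi)

Answer: final direction angle = 0


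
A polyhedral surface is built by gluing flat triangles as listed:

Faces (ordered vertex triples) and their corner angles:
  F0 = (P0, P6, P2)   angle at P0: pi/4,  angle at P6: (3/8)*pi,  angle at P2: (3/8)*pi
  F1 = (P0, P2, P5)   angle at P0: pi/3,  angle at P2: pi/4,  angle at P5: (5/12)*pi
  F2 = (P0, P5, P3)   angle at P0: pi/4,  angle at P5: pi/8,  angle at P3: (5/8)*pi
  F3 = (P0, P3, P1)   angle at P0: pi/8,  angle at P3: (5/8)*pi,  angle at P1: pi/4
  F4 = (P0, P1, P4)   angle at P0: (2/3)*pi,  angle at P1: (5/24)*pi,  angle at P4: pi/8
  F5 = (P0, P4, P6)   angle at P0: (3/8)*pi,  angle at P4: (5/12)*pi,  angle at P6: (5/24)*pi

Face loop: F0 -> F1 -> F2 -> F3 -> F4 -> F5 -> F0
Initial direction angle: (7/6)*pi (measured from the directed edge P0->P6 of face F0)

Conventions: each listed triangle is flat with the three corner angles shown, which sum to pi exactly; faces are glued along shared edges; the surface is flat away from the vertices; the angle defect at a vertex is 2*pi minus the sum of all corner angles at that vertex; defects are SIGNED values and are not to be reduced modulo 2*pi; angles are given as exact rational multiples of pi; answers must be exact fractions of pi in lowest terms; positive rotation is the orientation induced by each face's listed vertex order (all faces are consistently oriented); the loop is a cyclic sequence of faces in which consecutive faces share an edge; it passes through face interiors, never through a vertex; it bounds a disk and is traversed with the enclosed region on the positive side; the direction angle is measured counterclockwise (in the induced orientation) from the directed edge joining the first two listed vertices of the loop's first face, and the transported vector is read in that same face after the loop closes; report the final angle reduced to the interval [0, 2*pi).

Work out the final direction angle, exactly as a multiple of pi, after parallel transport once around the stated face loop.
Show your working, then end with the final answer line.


enclosed vertex P0: corner angles sum to 2*pi, defect = 2*pi - 2*pi = 0
by Gauss-Bonnet the loop rotates the vector by the enclosed defect sum (positive orientation, mod 2*pi)
final angle = (7/6)*pi + 0 = (7/6)*pi (mod 2*pi)

Answer: final direction angle = (7/6)*pi


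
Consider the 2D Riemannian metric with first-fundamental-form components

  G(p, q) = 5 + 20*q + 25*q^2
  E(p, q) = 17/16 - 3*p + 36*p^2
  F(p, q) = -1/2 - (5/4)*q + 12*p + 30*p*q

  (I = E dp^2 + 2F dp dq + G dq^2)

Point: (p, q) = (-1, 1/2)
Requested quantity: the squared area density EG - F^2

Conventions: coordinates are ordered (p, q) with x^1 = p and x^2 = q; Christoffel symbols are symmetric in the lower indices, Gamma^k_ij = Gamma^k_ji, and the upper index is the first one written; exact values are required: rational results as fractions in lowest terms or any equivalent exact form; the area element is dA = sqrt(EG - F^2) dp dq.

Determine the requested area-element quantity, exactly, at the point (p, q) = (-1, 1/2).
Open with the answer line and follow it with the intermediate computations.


Answer: EG - F^2 = 965/16

E = 641/16, F = -225/8, G = 85/4; EG - F^2 = 965/16


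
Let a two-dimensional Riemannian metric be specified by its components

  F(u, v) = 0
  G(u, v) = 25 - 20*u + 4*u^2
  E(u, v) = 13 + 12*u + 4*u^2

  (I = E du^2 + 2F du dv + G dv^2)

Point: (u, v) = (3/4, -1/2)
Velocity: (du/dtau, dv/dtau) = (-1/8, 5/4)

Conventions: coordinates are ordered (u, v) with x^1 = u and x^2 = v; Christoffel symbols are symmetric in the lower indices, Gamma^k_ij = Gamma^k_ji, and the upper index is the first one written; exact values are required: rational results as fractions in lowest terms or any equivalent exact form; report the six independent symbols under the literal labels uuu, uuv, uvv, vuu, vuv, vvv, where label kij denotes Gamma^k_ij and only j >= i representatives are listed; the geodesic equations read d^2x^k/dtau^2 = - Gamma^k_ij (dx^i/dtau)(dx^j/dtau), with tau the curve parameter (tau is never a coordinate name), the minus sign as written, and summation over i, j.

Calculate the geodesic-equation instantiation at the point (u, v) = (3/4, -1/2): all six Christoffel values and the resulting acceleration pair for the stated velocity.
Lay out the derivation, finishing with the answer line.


E = 97/4, F = 0, G = 49/4 at the point
E_u = 18, E_v = 0, F_u = 0, F_v = 0, G_u = -14, G_v = 0
EG - F^2 = 4753/16;  g^inv = (16/4753) * [[49/4, 0], [0, 97/4]]
first-kind symbols [ij,l] = (1/2)(d_i g_jl + d_j g_il - d_l g_ij): [uu,u] = E_u/2 = 9, [uu,v] = F_u - E_v/2 = 0, [uv,u] = E_v/2 = 0, [uv,v] = G_u/2 = -7, [vv,u] = F_v - G_u/2 = 7, [vv,v] = G_v/2 = 0
Gamma^u_ij = (G*[ij,u] - F*[ij,v])/(EG - F^2), Gamma^v_ij = (E*[ij,v] - F*[ij,u])/(EG - F^2)
Gamma_uuu = 36/97, Gamma_uuv = 0, Gamma_uvv = 28/97, Gamma_vuu = 0, Gamma_vuv = -4/7, Gamma_vvv = 0
d^2u/dtau^2 = -(Gamma_uuu*(-1/8)^2 + 2*Gamma_uuv*(-1/8)*(5/4) + Gamma_uvv*(5/4)^2) = -709/1552
d^2v/dtau^2 = -(Gamma_vuu*(-1/8)^2 + 2*Gamma_vuv*(-1/8)*(5/4) + Gamma_vvv*(5/4)^2) = -5/28

Answer: Gamma_uuu = 36/97, Gamma_uuv = 0, Gamma_uvv = 28/97, Gamma_vuu = 0, Gamma_vuv = -4/7, Gamma_vvv = 0; accelerations (d^2u/dtau^2, d^2v/dtau^2) = (-709/1552, -5/28)


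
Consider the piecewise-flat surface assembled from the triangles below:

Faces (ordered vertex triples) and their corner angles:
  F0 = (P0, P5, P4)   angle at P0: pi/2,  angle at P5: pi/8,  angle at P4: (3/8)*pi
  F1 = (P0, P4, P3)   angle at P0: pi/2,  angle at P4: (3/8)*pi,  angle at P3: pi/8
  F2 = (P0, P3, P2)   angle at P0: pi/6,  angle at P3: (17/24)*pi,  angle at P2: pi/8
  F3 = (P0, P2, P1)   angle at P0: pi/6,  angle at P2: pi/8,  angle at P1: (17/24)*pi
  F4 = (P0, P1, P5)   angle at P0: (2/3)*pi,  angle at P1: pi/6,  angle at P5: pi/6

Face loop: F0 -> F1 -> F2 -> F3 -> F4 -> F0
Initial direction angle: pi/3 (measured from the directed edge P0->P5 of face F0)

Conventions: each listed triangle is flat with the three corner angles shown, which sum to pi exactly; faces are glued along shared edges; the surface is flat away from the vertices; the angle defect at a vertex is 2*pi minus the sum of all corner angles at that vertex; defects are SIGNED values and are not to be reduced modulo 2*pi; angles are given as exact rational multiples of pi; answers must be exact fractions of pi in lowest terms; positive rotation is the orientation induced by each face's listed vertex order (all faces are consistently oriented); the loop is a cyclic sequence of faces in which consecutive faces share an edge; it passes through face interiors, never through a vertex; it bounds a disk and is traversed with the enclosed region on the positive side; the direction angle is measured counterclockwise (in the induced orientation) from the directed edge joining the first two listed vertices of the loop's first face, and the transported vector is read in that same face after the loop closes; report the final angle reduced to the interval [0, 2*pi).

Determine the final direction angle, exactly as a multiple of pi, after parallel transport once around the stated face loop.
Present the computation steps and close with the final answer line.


enclosed vertex P0: corner angles sum to 2*pi, defect = 2*pi - 2*pi = 0
the rotation equals the total enclosed defect, so the final angle is initial + defects (mod 2*pi)
final angle = pi/3 + 0 = pi/3 (mod 2*pi)

Answer: final direction angle = pi/3


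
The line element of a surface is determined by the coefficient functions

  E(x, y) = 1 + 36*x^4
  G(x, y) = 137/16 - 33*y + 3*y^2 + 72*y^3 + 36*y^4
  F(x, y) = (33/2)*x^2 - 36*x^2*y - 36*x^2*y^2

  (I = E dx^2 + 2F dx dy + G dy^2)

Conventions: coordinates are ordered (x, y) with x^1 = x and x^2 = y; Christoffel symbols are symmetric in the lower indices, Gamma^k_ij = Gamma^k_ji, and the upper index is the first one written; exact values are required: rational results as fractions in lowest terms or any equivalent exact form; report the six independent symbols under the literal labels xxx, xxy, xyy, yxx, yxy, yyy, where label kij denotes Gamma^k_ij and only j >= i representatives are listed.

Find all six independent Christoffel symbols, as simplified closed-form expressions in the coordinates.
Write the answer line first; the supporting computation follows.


Answer: Gamma_xxx = 1152*x^3/(576*x^4 + 576*y^4 + 1152*y^3 + 48*y^2 - 528*y + 137), Gamma_xxy = 0, Gamma_xyy = (-1152*x^2*y - 576*x^2)/(576*x^4 + 576*y^4 + 1152*y^3 + 48*y^2 - 528*y + 137), Gamma_yxx = (-1152*x*y^2 - 1152*x*y + 528*x)/(576*x^4 + 576*y^4 + 1152*y^3 + 48*y^2 - 528*y + 137), Gamma_yxy = 0, Gamma_yyy = (1152*y^3 + 1728*y^2 + 48*y - 264)/(576*x^4 + 576*y^4 + 1152*y^3 + 48*y^2 - 528*y + 137)

E = 1 + 36*x^4; F = (33/2)*x^2 - 36*x^2*y - 36*x^2*y^2; G = 137/16 - 33*y + 3*y^2 + 72*y^3 + 36*y^4
Gamma^k_ij = (1/2) g^{kl} (d_i g_jl + d_j g_il - d_l g_ij), with g^inv = (1/(EG-F^2)) [[G, -F], [-F, E]]
first partials: E_x = 144*x^3, E_y = 0, F_x = 33*x - 72*x*y - 72*x*y^2, F_y = -36*x^2 - 72*x^2*y, G_x = 0, G_y = -33 + 6*y + 216*y^2 + 144*y^3
D = EG - F^2 = 137/16 - 33*y + 3*y^2 + 72*y^3 + 36*y^4 + 36*x^4
expanded: Gamma^x_xx = (G E_x - 2F F_x + F E_y)/(2D), Gamma^x_xy = (G E_y - F G_x)/(2D), Gamma^x_yy = (2G F_y - G G_x - F G_y)/(2D), Gamma^y_xx = (2E F_x - E E_y - F E_x)/(2D), Gamma^y_xy = (E G_x - F E_y)/(2D), Gamma^y_yy = (E G_y - 2F F_y + F G_x)/(2D); substitute and cancel common factors


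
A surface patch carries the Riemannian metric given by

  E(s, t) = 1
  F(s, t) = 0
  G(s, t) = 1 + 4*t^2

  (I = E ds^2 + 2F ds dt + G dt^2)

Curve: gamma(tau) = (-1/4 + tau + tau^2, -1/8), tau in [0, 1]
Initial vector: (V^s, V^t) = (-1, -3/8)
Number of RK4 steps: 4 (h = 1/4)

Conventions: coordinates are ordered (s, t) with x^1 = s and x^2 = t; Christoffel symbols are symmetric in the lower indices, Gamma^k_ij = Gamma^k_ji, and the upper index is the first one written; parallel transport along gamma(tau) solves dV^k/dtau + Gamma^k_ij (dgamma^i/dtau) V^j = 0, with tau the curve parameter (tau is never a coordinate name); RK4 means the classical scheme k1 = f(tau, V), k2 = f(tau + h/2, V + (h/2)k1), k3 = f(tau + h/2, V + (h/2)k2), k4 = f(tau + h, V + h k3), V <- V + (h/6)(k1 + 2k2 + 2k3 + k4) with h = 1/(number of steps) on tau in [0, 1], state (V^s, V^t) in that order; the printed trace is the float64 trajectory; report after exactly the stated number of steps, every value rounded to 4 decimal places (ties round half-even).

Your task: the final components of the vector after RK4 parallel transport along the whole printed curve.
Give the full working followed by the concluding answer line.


gamma'(tau) = (1 + 2*tau, 0); f(tau, V)^k = -Gamma^k_ij(gamma(tau)) gamma'^i(tau) V^j; h = 1/4; intermediate values shown to 6 dp
curve data and Christoffel symbols at the stage parameters:
  tau = 0.000000: gamma = (-0.250000, -0.125000), gamma' = (1.000000, 0.000000); Gamma_sss = 0.000000, Gamma_sst = 0.000000, Gamma_stt = 0.000000, Gamma_tss = 0.000000, Gamma_tst = 0.000000, Gamma_ttt = -0.470588
  tau = 0.125000: gamma = (-0.109375, -0.125000), gamma' = (1.250000, 0.000000); Gamma_sss = 0.000000, Gamma_sst = 0.000000, Gamma_stt = 0.000000, Gamma_tss = 0.000000, Gamma_tst = 0.000000, Gamma_ttt = -0.470588
  tau = 0.250000: gamma = (0.062500, -0.125000), gamma' = (1.500000, 0.000000); Gamma_sss = 0.000000, Gamma_sst = 0.000000, Gamma_stt = 0.000000, Gamma_tss = 0.000000, Gamma_tst = 0.000000, Gamma_ttt = -0.470588
  tau = 0.375000: gamma = (0.265625, -0.125000), gamma' = (1.750000, 0.000000); Gamma_sss = 0.000000, Gamma_sst = 0.000000, Gamma_stt = 0.000000, Gamma_tss = 0.000000, Gamma_tst = 0.000000, Gamma_ttt = -0.470588
  tau = 0.500000: gamma = (0.500000, -0.125000), gamma' = (2.000000, 0.000000); Gamma_sss = 0.000000, Gamma_sst = 0.000000, Gamma_stt = 0.000000, Gamma_tss = 0.000000, Gamma_tst = 0.000000, Gamma_ttt = -0.470588
  tau = 0.625000: gamma = (0.765625, -0.125000), gamma' = (2.250000, 0.000000); Gamma_sss = 0.000000, Gamma_sst = 0.000000, Gamma_stt = 0.000000, Gamma_tss = 0.000000, Gamma_tst = 0.000000, Gamma_ttt = -0.470588
  tau = 0.750000: gamma = (1.062500, -0.125000), gamma' = (2.500000, 0.000000); Gamma_sss = 0.000000, Gamma_sst = 0.000000, Gamma_stt = 0.000000, Gamma_tss = 0.000000, Gamma_tst = 0.000000, Gamma_ttt = -0.470588
  tau = 0.875000: gamma = (1.390625, -0.125000), gamma' = (2.750000, 0.000000); Gamma_sss = 0.000000, Gamma_sst = 0.000000, Gamma_stt = 0.000000, Gamma_tss = 0.000000, Gamma_tst = 0.000000, Gamma_ttt = -0.470588
  tau = 1.000000: gamma = (1.750000, -0.125000), gamma' = (3.000000, 0.000000); Gamma_sss = 0.000000, Gamma_sst = 0.000000, Gamma_stt = 0.000000, Gamma_tss = 0.000000, Gamma_tst = 0.000000, Gamma_ttt = -0.470588
step 0: V^s = -1.0000, V^t = -0.3750
step 1: k1 = (0.000000, 0.000000), k2 = (0.000000, 0.000000), k3 = (0.000000, 0.000000), k4 = (0.000000, 0.000000); V <- V + (h/6)(k1 + 2k2 + 2k3 + k4): V^s = -1.0000, V^t = -0.3750
step 2: k1 = (0.000000, 0.000000), k2 = (0.000000, 0.000000), k3 = (0.000000, 0.000000), k4 = (0.000000, 0.000000); V <- V + (h/6)(k1 + 2k2 + 2k3 + k4): V^s = -1.0000, V^t = -0.3750
step 3: k1 = (0.000000, 0.000000), k2 = (0.000000, 0.000000), k3 = (0.000000, 0.000000), k4 = (0.000000, 0.000000); V <- V + (h/6)(k1 + 2k2 + 2k3 + k4): V^s = -1.0000, V^t = -0.3750
step 4: k1 = (0.000000, 0.000000), k2 = (0.000000, 0.000000), k3 = (0.000000, 0.000000), k4 = (0.000000, 0.000000); V <- V + (h/6)(k1 + 2k2 + 2k3 + k4): V^s = -1.0000, V^t = -0.3750

Answer: V^s = -1.0000, V^t = -0.3750


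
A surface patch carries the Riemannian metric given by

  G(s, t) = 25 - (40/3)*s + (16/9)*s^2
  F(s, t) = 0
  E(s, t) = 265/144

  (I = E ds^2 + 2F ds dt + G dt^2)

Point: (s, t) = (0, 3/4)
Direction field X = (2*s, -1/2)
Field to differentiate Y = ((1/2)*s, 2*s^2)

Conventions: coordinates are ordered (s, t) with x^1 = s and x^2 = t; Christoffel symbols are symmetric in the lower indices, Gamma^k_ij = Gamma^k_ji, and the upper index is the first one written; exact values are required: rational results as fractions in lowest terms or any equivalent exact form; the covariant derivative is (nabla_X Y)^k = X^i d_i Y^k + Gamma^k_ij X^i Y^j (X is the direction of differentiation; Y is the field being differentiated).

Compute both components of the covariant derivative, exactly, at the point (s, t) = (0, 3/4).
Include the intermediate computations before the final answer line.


E = 265/144, F = 0, G = 25 at the point
E_s = 0, E_t = 0, F_s = 0, F_t = 0, G_s = -40/3, G_t = 0
EG - F^2 = 6625/144;  g^inv = (144/6625) * [[25, 0], [0, 265/144]]
first-kind symbols [ij,l] = (1/2)(d_i g_jl + d_j g_il - d_l g_ij): [ss,s] = E_s/2 = 0, [ss,t] = F_s - E_t/2 = 0, [st,s] = E_t/2 = 0, [st,t] = G_s/2 = -20/3, [tt,s] = F_t - G_s/2 = 20/3, [tt,t] = G_t/2 = 0
Gamma^s_ij = (G*[ij,s] - F*[ij,t])/(EG - F^2), Gamma^t_ij = (E*[ij,t] - F*[ij,s])/(EG - F^2)
Gamma_sss = 0, Gamma_sst = 0, Gamma_stt = 192/53, Gamma_tss = 0, Gamma_tst = -4/15, Gamma_ttt = 0
X = (0, -1/2), Y = (0, 0) at the point

Answer: (nabla_X Y)^s = 0, (nabla_X Y)^t = 0


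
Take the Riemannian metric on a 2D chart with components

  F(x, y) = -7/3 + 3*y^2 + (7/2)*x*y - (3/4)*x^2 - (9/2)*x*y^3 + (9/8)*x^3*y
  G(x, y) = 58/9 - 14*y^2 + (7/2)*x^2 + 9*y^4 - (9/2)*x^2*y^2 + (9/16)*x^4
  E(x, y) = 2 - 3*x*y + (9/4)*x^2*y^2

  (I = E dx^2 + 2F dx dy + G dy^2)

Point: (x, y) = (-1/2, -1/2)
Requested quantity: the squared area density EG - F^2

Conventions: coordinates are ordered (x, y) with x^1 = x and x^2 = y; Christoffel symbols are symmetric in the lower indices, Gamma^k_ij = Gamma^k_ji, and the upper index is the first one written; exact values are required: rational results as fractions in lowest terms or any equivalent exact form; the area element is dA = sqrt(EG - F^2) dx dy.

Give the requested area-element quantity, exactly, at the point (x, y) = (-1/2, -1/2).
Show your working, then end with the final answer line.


E = 89/64, F = -425/384, G = 9529/2304; EG - F^2 = 10429/2304

Answer: EG - F^2 = 10429/2304


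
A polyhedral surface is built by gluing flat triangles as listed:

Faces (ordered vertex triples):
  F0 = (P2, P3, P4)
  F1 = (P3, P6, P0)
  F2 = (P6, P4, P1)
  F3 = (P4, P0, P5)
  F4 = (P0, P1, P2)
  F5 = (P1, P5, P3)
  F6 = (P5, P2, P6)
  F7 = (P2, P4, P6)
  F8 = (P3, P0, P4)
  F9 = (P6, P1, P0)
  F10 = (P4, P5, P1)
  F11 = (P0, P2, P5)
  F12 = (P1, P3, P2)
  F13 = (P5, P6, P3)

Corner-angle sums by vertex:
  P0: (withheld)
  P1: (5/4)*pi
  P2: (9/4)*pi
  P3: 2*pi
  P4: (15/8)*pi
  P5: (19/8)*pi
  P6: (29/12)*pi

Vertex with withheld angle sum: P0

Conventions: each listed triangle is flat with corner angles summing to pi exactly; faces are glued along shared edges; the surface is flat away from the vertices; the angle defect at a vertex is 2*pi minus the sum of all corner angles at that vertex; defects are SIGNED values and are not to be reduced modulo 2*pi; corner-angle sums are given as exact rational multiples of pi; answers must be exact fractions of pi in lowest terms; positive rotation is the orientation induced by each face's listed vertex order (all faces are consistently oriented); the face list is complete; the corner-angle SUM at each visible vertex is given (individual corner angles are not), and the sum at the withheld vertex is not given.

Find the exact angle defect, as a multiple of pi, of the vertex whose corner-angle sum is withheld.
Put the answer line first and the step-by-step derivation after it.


Answer: defect(P0) = pi/6

V = 7, E = 21, F = 14; chi = V - E + F = 0
Gauss-Bonnet: total defect = 2*pi*chi = 0; visible defects sum to -pi/6


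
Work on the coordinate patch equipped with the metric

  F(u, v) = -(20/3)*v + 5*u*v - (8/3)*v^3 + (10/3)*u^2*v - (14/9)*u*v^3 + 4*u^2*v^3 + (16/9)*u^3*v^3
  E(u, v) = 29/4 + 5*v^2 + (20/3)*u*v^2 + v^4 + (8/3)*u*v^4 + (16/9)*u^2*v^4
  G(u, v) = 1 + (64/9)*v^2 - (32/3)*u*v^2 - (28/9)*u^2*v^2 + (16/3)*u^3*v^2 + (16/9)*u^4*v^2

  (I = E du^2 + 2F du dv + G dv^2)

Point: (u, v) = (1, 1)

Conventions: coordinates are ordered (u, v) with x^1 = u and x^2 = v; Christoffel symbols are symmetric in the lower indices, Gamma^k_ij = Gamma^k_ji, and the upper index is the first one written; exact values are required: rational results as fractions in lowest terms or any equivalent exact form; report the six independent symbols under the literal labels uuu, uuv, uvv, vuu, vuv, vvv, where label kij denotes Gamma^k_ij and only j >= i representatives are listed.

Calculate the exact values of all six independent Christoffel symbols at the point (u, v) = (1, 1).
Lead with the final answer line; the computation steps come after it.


Answer: Gamma_uuu = 232/893, Gamma_uuv = 812/893, Gamma_uvv = 116/893, Gamma_vuu = 32/893, Gamma_vuv = 112/893, Gamma_vvv = 16/893

E = 877/36, F = 29/9, G = 13/9 at the point
E_u = 116/9, E_v = 406/9, F_u = 211/9, F_v = 19/3, G_u = 56/9, G_v = 8/9
EG - F^2 = 893/36;  g^inv = (36/893) * [[13/9, -29/9], [-29/9, 877/36]]
first-kind symbols [ij,l] = (1/2)(d_i g_jl + d_j g_il - d_l g_ij): [uu,u] = E_u/2 = 58/9, [uu,v] = F_u - E_v/2 = 8/9, [uv,u] = E_v/2 = 203/9, [uv,v] = G_u/2 = 28/9, [vv,u] = F_v - G_u/2 = 29/9, [vv,v] = G_v/2 = 4/9
Gamma^u_ij = (G*[ij,u] - F*[ij,v])/(EG - F^2), Gamma^v_ij = (E*[ij,v] - F*[ij,u])/(EG - F^2)


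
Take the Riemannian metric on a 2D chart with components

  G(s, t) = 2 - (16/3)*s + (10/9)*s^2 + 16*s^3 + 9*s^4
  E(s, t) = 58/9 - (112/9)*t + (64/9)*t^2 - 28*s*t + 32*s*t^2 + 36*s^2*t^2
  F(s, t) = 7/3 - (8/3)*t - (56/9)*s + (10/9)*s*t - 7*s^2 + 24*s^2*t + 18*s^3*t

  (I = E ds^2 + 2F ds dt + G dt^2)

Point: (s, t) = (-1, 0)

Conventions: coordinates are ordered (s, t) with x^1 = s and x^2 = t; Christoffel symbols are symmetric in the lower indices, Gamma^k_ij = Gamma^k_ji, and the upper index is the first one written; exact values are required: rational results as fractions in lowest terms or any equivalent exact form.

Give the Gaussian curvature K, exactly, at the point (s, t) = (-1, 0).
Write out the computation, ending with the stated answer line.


E = 58/9, F = 14/9, G = 13/9, EG - F^2 = 62/9 at the point
E_s = 0, E_t = 140/9, F_s = 70/9, F_t = 20/9, G_s = 40/9, G_t = 0
E_tt = 200/9, F_st = 64/9, G_ss = 128/9
K follows from Brioschi's formula, (det M1 - det M2)/(EG - F^2)^2.
M1 = [[-E_tt/2 + F_st - G_ss/2, E_s/2, F_s - E_t/2], [F_t - G_s/2, E, F], [G_t/2, F, G]] = [[-100/9, 0, 0], [0, 58/9, 14/9], [0, 14/9, 13/9]]; det M1 = -6200/81
M2 = [[0, E_t/2, G_s/2], [E_t/2, E, F], [G_s/2, F, G]] = [[0, 70/9, 20/9], [70/9, 58/9, 14/9], [20/9, 14/9, 13/9]]; det M2 = -5300/81
det M1 - det M2 = -100/9; K = -100/9 / (62/9)^2 = -225/961

Answer: K = -225/961


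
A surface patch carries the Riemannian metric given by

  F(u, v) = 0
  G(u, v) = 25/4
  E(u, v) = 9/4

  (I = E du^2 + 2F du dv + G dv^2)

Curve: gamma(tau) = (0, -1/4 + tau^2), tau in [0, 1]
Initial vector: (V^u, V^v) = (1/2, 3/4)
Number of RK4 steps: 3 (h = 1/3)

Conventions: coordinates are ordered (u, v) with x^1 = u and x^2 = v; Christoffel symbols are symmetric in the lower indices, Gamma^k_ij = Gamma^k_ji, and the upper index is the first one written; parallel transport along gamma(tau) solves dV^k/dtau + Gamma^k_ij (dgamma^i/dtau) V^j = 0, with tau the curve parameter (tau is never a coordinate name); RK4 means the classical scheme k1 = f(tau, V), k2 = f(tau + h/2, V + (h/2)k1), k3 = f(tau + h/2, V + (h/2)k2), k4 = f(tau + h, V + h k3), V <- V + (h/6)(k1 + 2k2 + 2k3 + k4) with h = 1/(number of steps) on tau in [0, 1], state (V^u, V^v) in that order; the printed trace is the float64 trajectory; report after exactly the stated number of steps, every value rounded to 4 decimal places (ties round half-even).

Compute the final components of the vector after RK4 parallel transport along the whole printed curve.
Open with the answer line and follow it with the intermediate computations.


Answer: V^u = 0.5000, V^v = 0.7500

gamma'(tau) = (0, 2*tau); f(tau, V)^k = -Gamma^k_ij(gamma(tau)) gamma'^i(tau) V^j; h = 1/3; intermediate values shown to 6 dp
curve data and Christoffel symbols at the stage parameters:
  tau = 0.000000: gamma = (0.000000, -0.250000), gamma' = (0.000000, 0.000000); Gamma_uuu = 0.000000, Gamma_uuv = 0.000000, Gamma_uvv = 0.000000, Gamma_vuu = 0.000000, Gamma_vuv = 0.000000, Gamma_vvv = 0.000000
  tau = 0.166667: gamma = (0.000000, -0.222222), gamma' = (0.000000, 0.333333); Gamma_uuu = 0.000000, Gamma_uuv = 0.000000, Gamma_uvv = 0.000000, Gamma_vuu = 0.000000, Gamma_vuv = 0.000000, Gamma_vvv = 0.000000
  tau = 0.333333: gamma = (0.000000, -0.138889), gamma' = (0.000000, 0.666667); Gamma_uuu = 0.000000, Gamma_uuv = 0.000000, Gamma_uvv = 0.000000, Gamma_vuu = 0.000000, Gamma_vuv = 0.000000, Gamma_vvv = 0.000000
  tau = 0.500000: gamma = (0.000000, 0.000000), gamma' = (0.000000, 1.000000); Gamma_uuu = 0.000000, Gamma_uuv = 0.000000, Gamma_uvv = 0.000000, Gamma_vuu = 0.000000, Gamma_vuv = 0.000000, Gamma_vvv = 0.000000
  tau = 0.666667: gamma = (0.000000, 0.194444), gamma' = (0.000000, 1.333333); Gamma_uuu = 0.000000, Gamma_uuv = 0.000000, Gamma_uvv = 0.000000, Gamma_vuu = 0.000000, Gamma_vuv = 0.000000, Gamma_vvv = 0.000000
  tau = 0.833333: gamma = (0.000000, 0.444444), gamma' = (0.000000, 1.666667); Gamma_uuu = 0.000000, Gamma_uuv = 0.000000, Gamma_uvv = 0.000000, Gamma_vuu = 0.000000, Gamma_vuv = 0.000000, Gamma_vvv = 0.000000
  tau = 1.000000: gamma = (0.000000, 0.750000), gamma' = (0.000000, 2.000000); Gamma_uuu = 0.000000, Gamma_uuv = 0.000000, Gamma_uvv = 0.000000, Gamma_vuu = 0.000000, Gamma_vuv = 0.000000, Gamma_vvv = 0.000000
step 0: V^u = 0.5000, V^v = 0.7500
step 1: k1 = (0.000000, 0.000000), k2 = (0.000000, 0.000000), k3 = (0.000000, 0.000000), k4 = (0.000000, 0.000000); V <- V + (h/6)(k1 + 2k2 + 2k3 + k4): V^u = 0.5000, V^v = 0.7500
step 2: k1 = (0.000000, 0.000000), k2 = (0.000000, 0.000000), k3 = (0.000000, 0.000000), k4 = (0.000000, 0.000000); V <- V + (h/6)(k1 + 2k2 + 2k3 + k4): V^u = 0.5000, V^v = 0.7500
step 3: k1 = (0.000000, 0.000000), k2 = (0.000000, 0.000000), k3 = (0.000000, 0.000000), k4 = (0.000000, 0.000000); V <- V + (h/6)(k1 + 2k2 + 2k3 + k4): V^u = 0.5000, V^v = 0.7500


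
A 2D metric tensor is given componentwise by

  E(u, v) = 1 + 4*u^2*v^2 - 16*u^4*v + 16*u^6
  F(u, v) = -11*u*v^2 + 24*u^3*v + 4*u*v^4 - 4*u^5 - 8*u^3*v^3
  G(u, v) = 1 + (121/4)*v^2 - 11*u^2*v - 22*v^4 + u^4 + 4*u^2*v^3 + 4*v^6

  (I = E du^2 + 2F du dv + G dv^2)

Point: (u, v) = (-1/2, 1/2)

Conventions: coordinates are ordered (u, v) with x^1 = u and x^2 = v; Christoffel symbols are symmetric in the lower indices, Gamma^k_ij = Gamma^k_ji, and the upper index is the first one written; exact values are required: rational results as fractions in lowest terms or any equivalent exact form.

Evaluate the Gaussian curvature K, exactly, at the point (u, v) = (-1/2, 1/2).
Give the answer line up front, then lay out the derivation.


Answer: K = 1792/9409

E = 1, F = 0, G = 97/16, EG - F^2 = 97/16 at the point
E_u = 0, E_v = 0, F_u = 9/2, F_v = 9/4, G_u = 9/2, G_v = 18
E_vv = 2, F_uv = 9/2, G_uu = -7
Evaluate Brioschi's two determinant matrices M1, M2 and divide by (EG - F^2)^2.
M1 = [[-E_vv/2 + F_uv - G_uu/2, E_u/2, F_u - E_v/2], [F_v - G_u/2, E, F], [G_v/2, F, G]] = [[7, 0, 9/2], [0, 1, 0], [9, 0, 97/16]]; det M1 = 31/16
M2 = [[0, E_v/2, G_u/2], [E_v/2, E, F], [G_u/2, F, G]] = [[0, 0, 9/4], [0, 1, 0], [9/4, 0, 97/16]]; det M2 = -81/16
det M1 - det M2 = 7; K = 7 / (97/16)^2 = 1792/9409


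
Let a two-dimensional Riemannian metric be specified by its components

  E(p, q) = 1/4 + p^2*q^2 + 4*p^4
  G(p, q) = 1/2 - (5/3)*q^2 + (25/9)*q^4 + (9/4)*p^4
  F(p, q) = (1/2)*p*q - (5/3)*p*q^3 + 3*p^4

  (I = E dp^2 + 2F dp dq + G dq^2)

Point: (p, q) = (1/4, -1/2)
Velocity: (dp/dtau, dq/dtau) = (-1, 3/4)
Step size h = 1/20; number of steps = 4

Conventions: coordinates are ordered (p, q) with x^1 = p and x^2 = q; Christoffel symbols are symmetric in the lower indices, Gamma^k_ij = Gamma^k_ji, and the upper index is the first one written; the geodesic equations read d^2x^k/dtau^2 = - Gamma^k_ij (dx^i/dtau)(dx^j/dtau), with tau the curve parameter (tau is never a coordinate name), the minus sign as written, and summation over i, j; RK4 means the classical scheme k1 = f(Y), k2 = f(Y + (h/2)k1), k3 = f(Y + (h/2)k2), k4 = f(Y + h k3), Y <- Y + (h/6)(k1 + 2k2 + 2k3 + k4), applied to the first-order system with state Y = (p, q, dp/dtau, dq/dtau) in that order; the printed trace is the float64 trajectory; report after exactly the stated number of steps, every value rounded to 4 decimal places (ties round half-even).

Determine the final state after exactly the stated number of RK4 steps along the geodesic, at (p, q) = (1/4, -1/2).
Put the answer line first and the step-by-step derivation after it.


Answer: p = 0.0460, q = -0.3577, dp/dtau = -1.0298, dq/dtau = 0.6868

f(Y) = (dp/dtau, dq/dtau, -Gamma^p_ij Y'^i Y'^j, -Gamma^q_ij Y'^i Y'^j) with the Gammas evaluated at the stage position; h = 0.050000; intermediate values shown to 6 dp
step 0: p = 0.2500, q = -0.5000, dp/dtau = -1.0000, dq/dtau = 0.7500
step 1:
  k1: at (p, q) = (0.250000, -0.500000), (dp/dtau, dq/dtau) = (-1.000000, 0.750000); Gamma_ppp = 0.663597, Gamma_ppq = -0.112339, Gamma_pqq = -0.919107, Gamma_qpp = 0.663143, Gamma_qpq = 0.265148, Gamma_qqq = 0.527166; k1 = (-1.000000, 0.750000, -0.315107, -0.561951)
  k2: at (p, q) = (0.225000, -0.481250), (dp/dtau, dq/dtau) = (-1.007878, 0.735951); Gamma_ppp = 0.533567, Gamma_ppq = -0.086340, Gamma_pqq = -0.721387, Gamma_qpp = 0.404348, Gamma_qpq = 0.189223, Gamma_qqq = 0.667925; k2 = (-1.007878, 0.735951, -0.279371, -0.491796)
  k3: at (p, q) = (0.224803, -0.481601), (dp/dtau, dq/dtau) = (-1.006984, 0.737705); Gamma_ppp = 0.532816, Gamma_ppq = -0.086292, Gamma_pqq = -0.722048, Gamma_qpp = 0.403921, Gamma_qpq = 0.188839, Gamma_qqq = 0.665507; k3 = (-1.006984, 0.737705, -0.275546, -0.491197)
  k4: at (p, q) = (0.199651, -0.463115), (dp/dtau, dq/dtau) = (-1.013777, 0.725440); Gamma_ppp = 0.407934, Gamma_ppq = -0.065597, Gamma_pqq = -0.541585, Gamma_qpp = 0.187580, Gamma_qpq = 0.128736, Gamma_qqq = 0.786756; k4 = (-1.013777, 0.725440, -0.230720, -0.417472)
  Y <- Y + (h/6)(k1 + 2k2 + 2k3 + k4): p = 0.1996, q = -0.4631, dp/dtau = -1.0138, dq/dtau = 0.7255
step 2:
  k1: at (p, q) = (0.199637, -0.463144), (dp/dtau, dq/dtau) = (-1.013797, 0.725455); Gamma_ppp = 0.407896, Gamma_ppq = -0.065594, Gamma_pqq = -0.541647, Gamma_qpp = 0.187570, Gamma_qpq = 0.128717, Gamma_qqq = 0.786597; k1 = (-1.013797, 0.725455, -0.230653, -0.417422)
  k2: at (p, q) = (0.174293, -0.445007), (dp/dtau, dq/dtau) = (-1.019564, 0.715019); Gamma_ppp = 0.296642, Gamma_ppq = -0.048725, Gamma_pqq = -0.385289, Gamma_qpp = 0.016070, Gamma_qpq = 0.082996, Gamma_qqq = 0.882981; k2 = (-1.019564, 0.715019, -0.182423, -0.347122)
  k3: at (p, q) = (0.174148, -0.445268), (dp/dtau, dq/dtau) = (-1.018358, 0.716777); Gamma_ppp = 0.296291, Gamma_ppq = -0.048686, Gamma_pqq = -0.385715, Gamma_qpp = 0.015884, Gamma_qpq = 0.082832, Gamma_qqq = 0.881913; k3 = (-1.018358, 0.716777, -0.180177, -0.348647)
  k4: at (p, q) = (0.148720, -0.427305), (dp/dtau, dq/dtau) = (-1.022806, 0.708023); Gamma_ppp = 0.204063, Gamma_ppq = -0.034783, Gamma_pqq = -0.256874, Gamma_qpp = -0.112152, Gamma_qpq = 0.049830, Gamma_qqq = 0.953393; k4 = (-1.022806, 0.708023, -0.135085, -0.288436)
  Y <- Y + (h/6)(k1 + 2k2 + 2k3 + k4): p = 0.1487, q = -0.4273, dp/dtau = -1.0229, dq/dtau = 0.7080
step 3:
  k1: at (p, q) = (0.148700, -0.427335), (dp/dtau, dq/dtau) = (-1.022888, 0.707977); Gamma_ppp = 0.204025, Gamma_ppq = -0.034778, Gamma_pqq = -0.256910, Gamma_qpp = -0.112178, Gamma_qpq = 0.049814, Gamma_qqq = 0.953309; k1 = (-1.022888, 0.707977, -0.135071, -0.288308)
  k2: at (p, q) = (0.123128, -0.409635), (dp/dtau, dq/dtau) = (-1.026265, 0.700769); Gamma_ppp = 0.132146, Gamma_ppq = -0.023380, Gamma_pqq = -0.156679, Gamma_qpp = -0.201521, Gamma_qpq = 0.027273, Gamma_qqq = 1.000520; k2 = (-1.026265, 0.700769, -0.095866, -0.239858)
  k3: at (p, q) = (0.123044, -0.409816), (dp/dtau, dq/dtau) = (-1.025285, 0.701980); Gamma_ppp = 0.132051, Gamma_ppq = -0.023361, Gamma_pqq = -0.156924, Gamma_qpp = -0.201573, Gamma_qpq = 0.027227, Gamma_qqq = 1.000204; k3 = (-1.025285, 0.701980, -0.095112, -0.241789)
  k4: at (p, q) = (0.097436, -0.392236), (dp/dtau, dq/dtau) = (-1.027644, 0.695887); Gamma_ppp = 0.079639, Gamma_ppq = -0.014320, Gamma_pqq = -0.083865, Gamma_qpp = -0.258447, Gamma_qpq = 0.013030, Gamma_qqq = 1.026431; k4 = (-1.027644, 0.695887, -0.063971, -0.205489)
  Y <- Y + (h/6)(k1 + 2k2 + 2k3 + k4): p = 0.0974, q = -0.3923, dp/dtau = -1.0277, dq/dtau = 0.6958
step 4:
  k1: at (p, q) = (0.097420, -0.392257), (dp/dtau, dq/dtau) = (-1.027730, 0.695834); Gamma_ppp = 0.079622, Gamma_ppq = -0.014316, Gamma_pqq = -0.083880, Gamma_qpp = -0.258462, Gamma_qpq = 0.013024, Gamma_qqq = 1.026415; k1 = (-1.027730, 0.695834, -0.063962, -0.205353)
  k2: at (p, q) = (0.071727, -0.374861), (dp/dtau, dq/dtau) = (-1.029329, 0.690700); Gamma_ppp = 0.043785, Gamma_ppq = -0.007548, Gamma_pqq = -0.035400, Gamma_qpp = -0.289894, Gamma_qpq = 0.005012, Gamma_qqq = 1.034818; k2 = (-1.029329, 0.690700, -0.040235, -0.179404)
  k3: at (p, q) = (0.071687, -0.374989), (dp/dtau, dq/dtau) = (-1.028736, 0.691349); Gamma_ppp = 0.043776, Gamma_ppq = -0.007542, Gamma_pqq = -0.035518, Gamma_qpp = -0.289918, Gamma_qpq = 0.005004, Gamma_qqq = 1.034821; k3 = (-1.028736, 0.691349, -0.040080, -0.180669)
  k4: at (p, q) = (0.045983, -0.357689), (dp/dtau, dq/dtau) = (-1.029734, 0.686801); Gamma_ppp = 0.020926, Gamma_ppq = -0.002998, Gamma_pqq = -0.008080, Gamma_qpp = -0.302642, Gamma_qpq = 0.001274, Gamma_qqq = 1.028974; k4 = (-1.029734, 0.686801, -0.022618, -0.162652)
  Y <- Y + (h/6)(k1 + 2k2 + 2k3 + k4): p = 0.0460, q = -0.3577, dp/dtau = -1.0298, dq/dtau = 0.6868
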